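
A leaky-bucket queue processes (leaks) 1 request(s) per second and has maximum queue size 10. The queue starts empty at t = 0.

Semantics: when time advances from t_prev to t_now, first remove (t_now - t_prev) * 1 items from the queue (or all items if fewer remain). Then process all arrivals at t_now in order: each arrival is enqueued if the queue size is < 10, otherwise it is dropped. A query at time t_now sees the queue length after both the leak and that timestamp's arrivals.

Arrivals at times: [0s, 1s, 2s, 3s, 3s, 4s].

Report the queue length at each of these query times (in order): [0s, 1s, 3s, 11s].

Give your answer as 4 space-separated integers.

Answer: 1 1 2 0

Derivation:
Queue lengths at query times:
  query t=0s: backlog = 1
  query t=1s: backlog = 1
  query t=3s: backlog = 2
  query t=11s: backlog = 0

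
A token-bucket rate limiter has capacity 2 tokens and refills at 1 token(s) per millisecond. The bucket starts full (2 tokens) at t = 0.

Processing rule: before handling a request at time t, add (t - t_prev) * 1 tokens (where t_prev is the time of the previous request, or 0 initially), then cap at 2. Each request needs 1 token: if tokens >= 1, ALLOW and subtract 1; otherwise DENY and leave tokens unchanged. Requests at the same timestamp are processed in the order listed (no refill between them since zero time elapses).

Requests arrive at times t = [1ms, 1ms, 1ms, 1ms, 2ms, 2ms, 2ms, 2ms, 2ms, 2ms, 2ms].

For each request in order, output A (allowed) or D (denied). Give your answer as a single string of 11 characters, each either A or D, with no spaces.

Simulating step by step:
  req#1 t=1ms: ALLOW
  req#2 t=1ms: ALLOW
  req#3 t=1ms: DENY
  req#4 t=1ms: DENY
  req#5 t=2ms: ALLOW
  req#6 t=2ms: DENY
  req#7 t=2ms: DENY
  req#8 t=2ms: DENY
  req#9 t=2ms: DENY
  req#10 t=2ms: DENY
  req#11 t=2ms: DENY

Answer: AADDADDDDDD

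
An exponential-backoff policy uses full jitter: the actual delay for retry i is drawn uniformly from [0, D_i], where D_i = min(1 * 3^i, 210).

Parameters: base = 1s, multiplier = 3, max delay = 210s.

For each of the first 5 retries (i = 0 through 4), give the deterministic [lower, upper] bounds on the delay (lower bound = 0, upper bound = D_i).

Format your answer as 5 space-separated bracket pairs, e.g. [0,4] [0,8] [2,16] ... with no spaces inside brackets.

Computing bounds per retry:
  i=0: D_i=min(1*3^0,210)=1, bounds=[0,1]
  i=1: D_i=min(1*3^1,210)=3, bounds=[0,3]
  i=2: D_i=min(1*3^2,210)=9, bounds=[0,9]
  i=3: D_i=min(1*3^3,210)=27, bounds=[0,27]
  i=4: D_i=min(1*3^4,210)=81, bounds=[0,81]

Answer: [0,1] [0,3] [0,9] [0,27] [0,81]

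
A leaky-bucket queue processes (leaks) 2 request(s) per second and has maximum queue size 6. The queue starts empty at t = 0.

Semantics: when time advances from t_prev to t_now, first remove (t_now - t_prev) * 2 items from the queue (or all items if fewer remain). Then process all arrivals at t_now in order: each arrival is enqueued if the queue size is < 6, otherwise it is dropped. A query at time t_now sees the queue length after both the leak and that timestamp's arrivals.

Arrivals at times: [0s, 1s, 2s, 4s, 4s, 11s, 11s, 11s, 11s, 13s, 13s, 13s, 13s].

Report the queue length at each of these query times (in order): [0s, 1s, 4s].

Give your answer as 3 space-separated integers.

Answer: 1 1 2

Derivation:
Queue lengths at query times:
  query t=0s: backlog = 1
  query t=1s: backlog = 1
  query t=4s: backlog = 2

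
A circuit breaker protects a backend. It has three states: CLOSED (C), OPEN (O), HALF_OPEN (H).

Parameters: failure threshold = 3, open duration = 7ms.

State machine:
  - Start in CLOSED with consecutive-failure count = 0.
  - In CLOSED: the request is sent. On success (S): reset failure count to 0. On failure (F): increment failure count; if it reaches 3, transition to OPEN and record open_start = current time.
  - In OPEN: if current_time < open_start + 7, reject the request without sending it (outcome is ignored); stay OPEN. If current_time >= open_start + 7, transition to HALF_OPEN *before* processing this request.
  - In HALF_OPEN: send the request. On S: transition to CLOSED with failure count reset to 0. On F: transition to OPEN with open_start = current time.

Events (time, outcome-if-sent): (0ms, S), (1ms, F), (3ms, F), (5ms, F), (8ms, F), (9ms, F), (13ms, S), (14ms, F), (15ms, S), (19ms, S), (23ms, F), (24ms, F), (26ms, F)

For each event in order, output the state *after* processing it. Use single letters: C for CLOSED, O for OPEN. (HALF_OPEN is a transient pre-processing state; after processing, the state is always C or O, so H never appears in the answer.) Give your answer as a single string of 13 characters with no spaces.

State after each event:
  event#1 t=0ms outcome=S: state=CLOSED
  event#2 t=1ms outcome=F: state=CLOSED
  event#3 t=3ms outcome=F: state=CLOSED
  event#4 t=5ms outcome=F: state=OPEN
  event#5 t=8ms outcome=F: state=OPEN
  event#6 t=9ms outcome=F: state=OPEN
  event#7 t=13ms outcome=S: state=CLOSED
  event#8 t=14ms outcome=F: state=CLOSED
  event#9 t=15ms outcome=S: state=CLOSED
  event#10 t=19ms outcome=S: state=CLOSED
  event#11 t=23ms outcome=F: state=CLOSED
  event#12 t=24ms outcome=F: state=CLOSED
  event#13 t=26ms outcome=F: state=OPEN

Answer: CCCOOOCCCCCCO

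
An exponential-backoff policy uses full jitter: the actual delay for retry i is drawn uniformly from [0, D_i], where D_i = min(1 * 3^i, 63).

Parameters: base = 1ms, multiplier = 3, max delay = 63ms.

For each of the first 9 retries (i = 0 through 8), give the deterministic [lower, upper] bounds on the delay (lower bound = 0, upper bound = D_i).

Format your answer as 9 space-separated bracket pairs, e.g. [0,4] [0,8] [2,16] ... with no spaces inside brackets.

Answer: [0,1] [0,3] [0,9] [0,27] [0,63] [0,63] [0,63] [0,63] [0,63]

Derivation:
Computing bounds per retry:
  i=0: D_i=min(1*3^0,63)=1, bounds=[0,1]
  i=1: D_i=min(1*3^1,63)=3, bounds=[0,3]
  i=2: D_i=min(1*3^2,63)=9, bounds=[0,9]
  i=3: D_i=min(1*3^3,63)=27, bounds=[0,27]
  i=4: D_i=min(1*3^4,63)=63, bounds=[0,63]
  i=5: D_i=min(1*3^5,63)=63, bounds=[0,63]
  i=6: D_i=min(1*3^6,63)=63, bounds=[0,63]
  i=7: D_i=min(1*3^7,63)=63, bounds=[0,63]
  i=8: D_i=min(1*3^8,63)=63, bounds=[0,63]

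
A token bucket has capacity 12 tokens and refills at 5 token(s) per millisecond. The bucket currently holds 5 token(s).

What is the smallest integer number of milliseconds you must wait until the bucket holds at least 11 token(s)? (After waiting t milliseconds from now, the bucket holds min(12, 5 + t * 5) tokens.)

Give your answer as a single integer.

Answer: 2

Derivation:
Need 5 + t * 5 >= 11, so t >= 6/5.
Smallest integer t = ceil(6/5) = 2.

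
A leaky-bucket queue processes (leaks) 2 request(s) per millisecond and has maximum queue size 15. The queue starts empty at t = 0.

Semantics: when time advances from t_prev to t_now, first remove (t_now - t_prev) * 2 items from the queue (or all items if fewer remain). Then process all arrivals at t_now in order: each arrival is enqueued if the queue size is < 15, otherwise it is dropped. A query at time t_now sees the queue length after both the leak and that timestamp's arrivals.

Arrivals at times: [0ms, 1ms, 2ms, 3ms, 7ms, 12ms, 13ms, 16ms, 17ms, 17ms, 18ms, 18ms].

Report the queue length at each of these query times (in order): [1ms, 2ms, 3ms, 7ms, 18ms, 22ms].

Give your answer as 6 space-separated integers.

Answer: 1 1 1 1 2 0

Derivation:
Queue lengths at query times:
  query t=1ms: backlog = 1
  query t=2ms: backlog = 1
  query t=3ms: backlog = 1
  query t=7ms: backlog = 1
  query t=18ms: backlog = 2
  query t=22ms: backlog = 0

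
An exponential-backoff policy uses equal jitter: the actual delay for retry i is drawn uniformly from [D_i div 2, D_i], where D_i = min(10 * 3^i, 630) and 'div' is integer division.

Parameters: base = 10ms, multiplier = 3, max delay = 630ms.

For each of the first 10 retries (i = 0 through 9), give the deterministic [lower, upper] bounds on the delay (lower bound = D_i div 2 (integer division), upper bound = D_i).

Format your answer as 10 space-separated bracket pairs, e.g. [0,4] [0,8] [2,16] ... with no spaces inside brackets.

Answer: [5,10] [15,30] [45,90] [135,270] [315,630] [315,630] [315,630] [315,630] [315,630] [315,630]

Derivation:
Computing bounds per retry:
  i=0: D_i=min(10*3^0,630)=10, bounds=[5,10]
  i=1: D_i=min(10*3^1,630)=30, bounds=[15,30]
  i=2: D_i=min(10*3^2,630)=90, bounds=[45,90]
  i=3: D_i=min(10*3^3,630)=270, bounds=[135,270]
  i=4: D_i=min(10*3^4,630)=630, bounds=[315,630]
  i=5: D_i=min(10*3^5,630)=630, bounds=[315,630]
  i=6: D_i=min(10*3^6,630)=630, bounds=[315,630]
  i=7: D_i=min(10*3^7,630)=630, bounds=[315,630]
  i=8: D_i=min(10*3^8,630)=630, bounds=[315,630]
  i=9: D_i=min(10*3^9,630)=630, bounds=[315,630]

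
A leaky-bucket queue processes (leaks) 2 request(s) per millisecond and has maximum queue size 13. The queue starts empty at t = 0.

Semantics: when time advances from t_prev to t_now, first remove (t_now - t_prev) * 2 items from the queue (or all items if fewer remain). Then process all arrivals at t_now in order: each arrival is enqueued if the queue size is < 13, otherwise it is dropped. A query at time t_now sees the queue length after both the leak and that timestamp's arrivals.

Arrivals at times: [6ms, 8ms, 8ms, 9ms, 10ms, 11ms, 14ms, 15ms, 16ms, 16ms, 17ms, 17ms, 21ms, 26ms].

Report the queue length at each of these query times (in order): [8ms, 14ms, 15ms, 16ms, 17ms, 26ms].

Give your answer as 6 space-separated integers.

Queue lengths at query times:
  query t=8ms: backlog = 2
  query t=14ms: backlog = 1
  query t=15ms: backlog = 1
  query t=16ms: backlog = 2
  query t=17ms: backlog = 2
  query t=26ms: backlog = 1

Answer: 2 1 1 2 2 1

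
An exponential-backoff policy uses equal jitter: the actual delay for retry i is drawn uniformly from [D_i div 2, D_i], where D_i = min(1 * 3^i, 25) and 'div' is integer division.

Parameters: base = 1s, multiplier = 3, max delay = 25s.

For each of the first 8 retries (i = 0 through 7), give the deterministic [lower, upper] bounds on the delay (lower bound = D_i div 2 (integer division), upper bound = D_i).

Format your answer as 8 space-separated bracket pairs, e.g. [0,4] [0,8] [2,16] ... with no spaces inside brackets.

Computing bounds per retry:
  i=0: D_i=min(1*3^0,25)=1, bounds=[0,1]
  i=1: D_i=min(1*3^1,25)=3, bounds=[1,3]
  i=2: D_i=min(1*3^2,25)=9, bounds=[4,9]
  i=3: D_i=min(1*3^3,25)=25, bounds=[12,25]
  i=4: D_i=min(1*3^4,25)=25, bounds=[12,25]
  i=5: D_i=min(1*3^5,25)=25, bounds=[12,25]
  i=6: D_i=min(1*3^6,25)=25, bounds=[12,25]
  i=7: D_i=min(1*3^7,25)=25, bounds=[12,25]

Answer: [0,1] [1,3] [4,9] [12,25] [12,25] [12,25] [12,25] [12,25]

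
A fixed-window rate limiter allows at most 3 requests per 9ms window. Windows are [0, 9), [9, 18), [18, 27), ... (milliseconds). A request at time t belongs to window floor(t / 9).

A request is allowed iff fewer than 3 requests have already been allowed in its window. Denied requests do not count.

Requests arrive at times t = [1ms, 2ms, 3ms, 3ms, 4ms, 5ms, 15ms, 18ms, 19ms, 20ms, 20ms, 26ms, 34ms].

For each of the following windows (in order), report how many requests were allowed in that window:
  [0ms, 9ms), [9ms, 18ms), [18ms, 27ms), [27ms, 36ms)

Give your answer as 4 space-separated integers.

Answer: 3 1 3 1

Derivation:
Processing requests:
  req#1 t=1ms (window 0): ALLOW
  req#2 t=2ms (window 0): ALLOW
  req#3 t=3ms (window 0): ALLOW
  req#4 t=3ms (window 0): DENY
  req#5 t=4ms (window 0): DENY
  req#6 t=5ms (window 0): DENY
  req#7 t=15ms (window 1): ALLOW
  req#8 t=18ms (window 2): ALLOW
  req#9 t=19ms (window 2): ALLOW
  req#10 t=20ms (window 2): ALLOW
  req#11 t=20ms (window 2): DENY
  req#12 t=26ms (window 2): DENY
  req#13 t=34ms (window 3): ALLOW

Allowed counts by window: 3 1 3 1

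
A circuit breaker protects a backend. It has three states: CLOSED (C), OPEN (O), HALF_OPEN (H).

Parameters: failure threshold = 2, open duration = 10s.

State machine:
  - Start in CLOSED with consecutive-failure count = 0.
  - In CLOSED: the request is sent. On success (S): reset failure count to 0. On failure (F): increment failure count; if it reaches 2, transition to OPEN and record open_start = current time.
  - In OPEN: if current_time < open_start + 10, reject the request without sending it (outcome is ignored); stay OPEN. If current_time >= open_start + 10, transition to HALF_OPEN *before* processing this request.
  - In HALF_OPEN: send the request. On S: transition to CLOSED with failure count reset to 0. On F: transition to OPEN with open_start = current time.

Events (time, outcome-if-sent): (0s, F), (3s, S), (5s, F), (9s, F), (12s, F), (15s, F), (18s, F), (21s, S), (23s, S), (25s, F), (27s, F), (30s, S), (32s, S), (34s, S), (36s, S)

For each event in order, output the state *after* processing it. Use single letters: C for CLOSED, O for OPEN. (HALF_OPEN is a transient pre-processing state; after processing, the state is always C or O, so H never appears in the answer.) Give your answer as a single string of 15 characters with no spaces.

State after each event:
  event#1 t=0s outcome=F: state=CLOSED
  event#2 t=3s outcome=S: state=CLOSED
  event#3 t=5s outcome=F: state=CLOSED
  event#4 t=9s outcome=F: state=OPEN
  event#5 t=12s outcome=F: state=OPEN
  event#6 t=15s outcome=F: state=OPEN
  event#7 t=18s outcome=F: state=OPEN
  event#8 t=21s outcome=S: state=CLOSED
  event#9 t=23s outcome=S: state=CLOSED
  event#10 t=25s outcome=F: state=CLOSED
  event#11 t=27s outcome=F: state=OPEN
  event#12 t=30s outcome=S: state=OPEN
  event#13 t=32s outcome=S: state=OPEN
  event#14 t=34s outcome=S: state=OPEN
  event#15 t=36s outcome=S: state=OPEN

Answer: CCCOOOOCCCOOOOO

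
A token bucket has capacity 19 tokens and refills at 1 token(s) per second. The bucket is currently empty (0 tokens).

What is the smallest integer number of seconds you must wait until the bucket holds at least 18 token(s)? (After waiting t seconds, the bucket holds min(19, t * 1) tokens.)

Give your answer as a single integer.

Need t * 1 >= 18, so t >= 18/1.
Smallest integer t = ceil(18/1) = 18.

Answer: 18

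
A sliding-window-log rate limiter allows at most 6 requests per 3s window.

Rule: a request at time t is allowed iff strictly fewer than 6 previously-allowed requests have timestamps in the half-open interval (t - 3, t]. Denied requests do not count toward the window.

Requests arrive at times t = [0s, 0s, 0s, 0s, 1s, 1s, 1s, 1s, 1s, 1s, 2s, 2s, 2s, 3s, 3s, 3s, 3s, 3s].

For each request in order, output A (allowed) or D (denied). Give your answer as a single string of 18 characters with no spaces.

Answer: AAAAAADDDDDDDAAAAD

Derivation:
Tracking allowed requests in the window:
  req#1 t=0s: ALLOW
  req#2 t=0s: ALLOW
  req#3 t=0s: ALLOW
  req#4 t=0s: ALLOW
  req#5 t=1s: ALLOW
  req#6 t=1s: ALLOW
  req#7 t=1s: DENY
  req#8 t=1s: DENY
  req#9 t=1s: DENY
  req#10 t=1s: DENY
  req#11 t=2s: DENY
  req#12 t=2s: DENY
  req#13 t=2s: DENY
  req#14 t=3s: ALLOW
  req#15 t=3s: ALLOW
  req#16 t=3s: ALLOW
  req#17 t=3s: ALLOW
  req#18 t=3s: DENY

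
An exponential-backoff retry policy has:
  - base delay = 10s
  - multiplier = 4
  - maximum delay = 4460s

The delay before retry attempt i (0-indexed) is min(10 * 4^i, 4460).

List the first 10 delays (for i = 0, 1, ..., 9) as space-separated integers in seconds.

Answer: 10 40 160 640 2560 4460 4460 4460 4460 4460

Derivation:
Computing each delay:
  i=0: min(10*4^0, 4460) = 10
  i=1: min(10*4^1, 4460) = 40
  i=2: min(10*4^2, 4460) = 160
  i=3: min(10*4^3, 4460) = 640
  i=4: min(10*4^4, 4460) = 2560
  i=5: min(10*4^5, 4460) = 4460
  i=6: min(10*4^6, 4460) = 4460
  i=7: min(10*4^7, 4460) = 4460
  i=8: min(10*4^8, 4460) = 4460
  i=9: min(10*4^9, 4460) = 4460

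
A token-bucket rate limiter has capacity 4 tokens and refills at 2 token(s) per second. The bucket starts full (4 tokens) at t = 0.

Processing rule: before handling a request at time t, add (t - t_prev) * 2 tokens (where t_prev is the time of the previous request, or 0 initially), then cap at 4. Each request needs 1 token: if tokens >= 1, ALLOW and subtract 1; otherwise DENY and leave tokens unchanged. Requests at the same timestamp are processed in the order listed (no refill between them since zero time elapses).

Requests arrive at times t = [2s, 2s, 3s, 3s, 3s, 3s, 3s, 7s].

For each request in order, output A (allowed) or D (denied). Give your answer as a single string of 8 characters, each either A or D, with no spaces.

Simulating step by step:
  req#1 t=2s: ALLOW
  req#2 t=2s: ALLOW
  req#3 t=3s: ALLOW
  req#4 t=3s: ALLOW
  req#5 t=3s: ALLOW
  req#6 t=3s: ALLOW
  req#7 t=3s: DENY
  req#8 t=7s: ALLOW

Answer: AAAAAADA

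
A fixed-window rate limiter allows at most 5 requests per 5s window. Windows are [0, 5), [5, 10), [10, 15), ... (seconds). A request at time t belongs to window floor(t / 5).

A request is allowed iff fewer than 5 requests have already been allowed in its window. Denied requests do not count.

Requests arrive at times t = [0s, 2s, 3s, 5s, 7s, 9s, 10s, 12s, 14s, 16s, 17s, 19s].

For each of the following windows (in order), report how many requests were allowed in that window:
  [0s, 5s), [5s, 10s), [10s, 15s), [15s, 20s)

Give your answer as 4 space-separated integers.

Answer: 3 3 3 3

Derivation:
Processing requests:
  req#1 t=0s (window 0): ALLOW
  req#2 t=2s (window 0): ALLOW
  req#3 t=3s (window 0): ALLOW
  req#4 t=5s (window 1): ALLOW
  req#5 t=7s (window 1): ALLOW
  req#6 t=9s (window 1): ALLOW
  req#7 t=10s (window 2): ALLOW
  req#8 t=12s (window 2): ALLOW
  req#9 t=14s (window 2): ALLOW
  req#10 t=16s (window 3): ALLOW
  req#11 t=17s (window 3): ALLOW
  req#12 t=19s (window 3): ALLOW

Allowed counts by window: 3 3 3 3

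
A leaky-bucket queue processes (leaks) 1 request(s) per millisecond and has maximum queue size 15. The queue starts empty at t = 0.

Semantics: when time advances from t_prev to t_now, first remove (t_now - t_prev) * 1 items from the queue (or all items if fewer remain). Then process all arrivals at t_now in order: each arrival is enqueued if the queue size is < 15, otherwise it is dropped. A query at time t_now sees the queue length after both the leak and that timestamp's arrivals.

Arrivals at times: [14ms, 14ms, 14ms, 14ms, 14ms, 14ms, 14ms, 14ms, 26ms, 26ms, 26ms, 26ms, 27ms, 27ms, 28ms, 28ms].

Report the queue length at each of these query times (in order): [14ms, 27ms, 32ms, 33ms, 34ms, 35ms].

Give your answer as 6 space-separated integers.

Queue lengths at query times:
  query t=14ms: backlog = 8
  query t=27ms: backlog = 5
  query t=32ms: backlog = 2
  query t=33ms: backlog = 1
  query t=34ms: backlog = 0
  query t=35ms: backlog = 0

Answer: 8 5 2 1 0 0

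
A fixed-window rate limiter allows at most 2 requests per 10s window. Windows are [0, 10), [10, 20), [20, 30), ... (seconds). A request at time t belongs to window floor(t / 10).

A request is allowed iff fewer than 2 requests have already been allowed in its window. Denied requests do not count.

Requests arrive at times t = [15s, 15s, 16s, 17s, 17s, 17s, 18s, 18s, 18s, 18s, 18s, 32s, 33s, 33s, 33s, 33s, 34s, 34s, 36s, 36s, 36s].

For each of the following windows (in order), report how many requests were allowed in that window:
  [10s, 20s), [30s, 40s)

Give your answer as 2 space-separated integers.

Processing requests:
  req#1 t=15s (window 1): ALLOW
  req#2 t=15s (window 1): ALLOW
  req#3 t=16s (window 1): DENY
  req#4 t=17s (window 1): DENY
  req#5 t=17s (window 1): DENY
  req#6 t=17s (window 1): DENY
  req#7 t=18s (window 1): DENY
  req#8 t=18s (window 1): DENY
  req#9 t=18s (window 1): DENY
  req#10 t=18s (window 1): DENY
  req#11 t=18s (window 1): DENY
  req#12 t=32s (window 3): ALLOW
  req#13 t=33s (window 3): ALLOW
  req#14 t=33s (window 3): DENY
  req#15 t=33s (window 3): DENY
  req#16 t=33s (window 3): DENY
  req#17 t=34s (window 3): DENY
  req#18 t=34s (window 3): DENY
  req#19 t=36s (window 3): DENY
  req#20 t=36s (window 3): DENY
  req#21 t=36s (window 3): DENY

Allowed counts by window: 2 2

Answer: 2 2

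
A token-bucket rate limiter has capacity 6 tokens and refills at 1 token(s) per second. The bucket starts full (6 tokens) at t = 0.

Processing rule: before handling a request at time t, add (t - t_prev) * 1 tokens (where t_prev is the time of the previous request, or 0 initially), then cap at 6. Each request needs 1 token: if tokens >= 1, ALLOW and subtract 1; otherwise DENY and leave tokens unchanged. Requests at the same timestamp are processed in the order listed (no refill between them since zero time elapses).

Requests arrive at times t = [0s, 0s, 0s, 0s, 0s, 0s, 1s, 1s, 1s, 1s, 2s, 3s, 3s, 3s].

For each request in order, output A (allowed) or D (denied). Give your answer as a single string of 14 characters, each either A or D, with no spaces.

Simulating step by step:
  req#1 t=0s: ALLOW
  req#2 t=0s: ALLOW
  req#3 t=0s: ALLOW
  req#4 t=0s: ALLOW
  req#5 t=0s: ALLOW
  req#6 t=0s: ALLOW
  req#7 t=1s: ALLOW
  req#8 t=1s: DENY
  req#9 t=1s: DENY
  req#10 t=1s: DENY
  req#11 t=2s: ALLOW
  req#12 t=3s: ALLOW
  req#13 t=3s: DENY
  req#14 t=3s: DENY

Answer: AAAAAAADDDAADD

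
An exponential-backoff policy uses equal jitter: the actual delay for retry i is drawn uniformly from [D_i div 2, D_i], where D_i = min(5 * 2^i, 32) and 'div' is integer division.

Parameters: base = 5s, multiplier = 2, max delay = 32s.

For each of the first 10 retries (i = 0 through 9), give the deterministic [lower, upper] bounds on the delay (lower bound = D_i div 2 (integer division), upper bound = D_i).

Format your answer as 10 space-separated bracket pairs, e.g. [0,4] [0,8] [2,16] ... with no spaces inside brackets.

Answer: [2,5] [5,10] [10,20] [16,32] [16,32] [16,32] [16,32] [16,32] [16,32] [16,32]

Derivation:
Computing bounds per retry:
  i=0: D_i=min(5*2^0,32)=5, bounds=[2,5]
  i=1: D_i=min(5*2^1,32)=10, bounds=[5,10]
  i=2: D_i=min(5*2^2,32)=20, bounds=[10,20]
  i=3: D_i=min(5*2^3,32)=32, bounds=[16,32]
  i=4: D_i=min(5*2^4,32)=32, bounds=[16,32]
  i=5: D_i=min(5*2^5,32)=32, bounds=[16,32]
  i=6: D_i=min(5*2^6,32)=32, bounds=[16,32]
  i=7: D_i=min(5*2^7,32)=32, bounds=[16,32]
  i=8: D_i=min(5*2^8,32)=32, bounds=[16,32]
  i=9: D_i=min(5*2^9,32)=32, bounds=[16,32]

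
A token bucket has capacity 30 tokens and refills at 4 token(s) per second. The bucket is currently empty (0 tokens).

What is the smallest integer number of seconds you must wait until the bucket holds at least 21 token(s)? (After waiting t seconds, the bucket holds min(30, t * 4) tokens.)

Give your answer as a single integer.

Answer: 6

Derivation:
Need t * 4 >= 21, so t >= 21/4.
Smallest integer t = ceil(21/4) = 6.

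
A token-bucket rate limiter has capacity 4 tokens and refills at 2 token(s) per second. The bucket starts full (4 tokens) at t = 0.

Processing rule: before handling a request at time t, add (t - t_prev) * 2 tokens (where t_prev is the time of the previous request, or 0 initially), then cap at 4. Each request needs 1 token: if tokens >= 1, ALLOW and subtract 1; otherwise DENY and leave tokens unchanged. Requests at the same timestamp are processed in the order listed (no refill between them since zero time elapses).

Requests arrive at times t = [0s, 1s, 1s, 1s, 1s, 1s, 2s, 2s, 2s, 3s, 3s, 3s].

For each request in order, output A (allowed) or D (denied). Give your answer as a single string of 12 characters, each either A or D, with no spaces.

Simulating step by step:
  req#1 t=0s: ALLOW
  req#2 t=1s: ALLOW
  req#3 t=1s: ALLOW
  req#4 t=1s: ALLOW
  req#5 t=1s: ALLOW
  req#6 t=1s: DENY
  req#7 t=2s: ALLOW
  req#8 t=2s: ALLOW
  req#9 t=2s: DENY
  req#10 t=3s: ALLOW
  req#11 t=3s: ALLOW
  req#12 t=3s: DENY

Answer: AAAAADAADAAD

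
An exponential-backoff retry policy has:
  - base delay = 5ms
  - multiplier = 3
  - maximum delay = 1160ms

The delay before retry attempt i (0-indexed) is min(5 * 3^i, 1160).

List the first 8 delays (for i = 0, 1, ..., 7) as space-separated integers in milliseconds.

Computing each delay:
  i=0: min(5*3^0, 1160) = 5
  i=1: min(5*3^1, 1160) = 15
  i=2: min(5*3^2, 1160) = 45
  i=3: min(5*3^3, 1160) = 135
  i=4: min(5*3^4, 1160) = 405
  i=5: min(5*3^5, 1160) = 1160
  i=6: min(5*3^6, 1160) = 1160
  i=7: min(5*3^7, 1160) = 1160

Answer: 5 15 45 135 405 1160 1160 1160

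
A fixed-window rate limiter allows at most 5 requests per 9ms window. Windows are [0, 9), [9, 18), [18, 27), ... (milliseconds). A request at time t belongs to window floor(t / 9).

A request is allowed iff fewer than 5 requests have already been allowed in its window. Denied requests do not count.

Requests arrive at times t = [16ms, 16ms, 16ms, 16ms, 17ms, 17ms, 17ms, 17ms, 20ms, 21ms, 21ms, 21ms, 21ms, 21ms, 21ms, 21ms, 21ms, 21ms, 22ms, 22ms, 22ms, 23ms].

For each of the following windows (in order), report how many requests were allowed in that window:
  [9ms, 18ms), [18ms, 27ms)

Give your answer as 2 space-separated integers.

Answer: 5 5

Derivation:
Processing requests:
  req#1 t=16ms (window 1): ALLOW
  req#2 t=16ms (window 1): ALLOW
  req#3 t=16ms (window 1): ALLOW
  req#4 t=16ms (window 1): ALLOW
  req#5 t=17ms (window 1): ALLOW
  req#6 t=17ms (window 1): DENY
  req#7 t=17ms (window 1): DENY
  req#8 t=17ms (window 1): DENY
  req#9 t=20ms (window 2): ALLOW
  req#10 t=21ms (window 2): ALLOW
  req#11 t=21ms (window 2): ALLOW
  req#12 t=21ms (window 2): ALLOW
  req#13 t=21ms (window 2): ALLOW
  req#14 t=21ms (window 2): DENY
  req#15 t=21ms (window 2): DENY
  req#16 t=21ms (window 2): DENY
  req#17 t=21ms (window 2): DENY
  req#18 t=21ms (window 2): DENY
  req#19 t=22ms (window 2): DENY
  req#20 t=22ms (window 2): DENY
  req#21 t=22ms (window 2): DENY
  req#22 t=23ms (window 2): DENY

Allowed counts by window: 5 5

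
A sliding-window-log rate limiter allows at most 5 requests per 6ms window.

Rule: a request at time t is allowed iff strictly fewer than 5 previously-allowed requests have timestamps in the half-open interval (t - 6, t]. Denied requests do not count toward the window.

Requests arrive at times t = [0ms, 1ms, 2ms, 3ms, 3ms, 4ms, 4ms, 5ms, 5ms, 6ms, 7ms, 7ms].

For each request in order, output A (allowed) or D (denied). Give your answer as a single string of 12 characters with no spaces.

Tracking allowed requests in the window:
  req#1 t=0ms: ALLOW
  req#2 t=1ms: ALLOW
  req#3 t=2ms: ALLOW
  req#4 t=3ms: ALLOW
  req#5 t=3ms: ALLOW
  req#6 t=4ms: DENY
  req#7 t=4ms: DENY
  req#8 t=5ms: DENY
  req#9 t=5ms: DENY
  req#10 t=6ms: ALLOW
  req#11 t=7ms: ALLOW
  req#12 t=7ms: DENY

Answer: AAAAADDDDAAD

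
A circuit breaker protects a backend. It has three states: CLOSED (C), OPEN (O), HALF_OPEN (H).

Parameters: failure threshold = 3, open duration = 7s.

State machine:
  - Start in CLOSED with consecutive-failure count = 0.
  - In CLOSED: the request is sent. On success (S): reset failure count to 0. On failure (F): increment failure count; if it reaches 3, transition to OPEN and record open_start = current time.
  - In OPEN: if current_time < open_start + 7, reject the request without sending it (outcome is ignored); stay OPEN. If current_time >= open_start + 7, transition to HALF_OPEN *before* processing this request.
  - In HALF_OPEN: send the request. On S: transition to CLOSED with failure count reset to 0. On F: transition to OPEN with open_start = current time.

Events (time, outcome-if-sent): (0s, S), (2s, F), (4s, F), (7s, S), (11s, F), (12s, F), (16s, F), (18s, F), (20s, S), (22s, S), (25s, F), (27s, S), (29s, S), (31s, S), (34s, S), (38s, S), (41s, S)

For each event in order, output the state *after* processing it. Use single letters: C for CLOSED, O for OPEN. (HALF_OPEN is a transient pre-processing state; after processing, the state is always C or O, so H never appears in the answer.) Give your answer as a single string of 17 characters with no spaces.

State after each event:
  event#1 t=0s outcome=S: state=CLOSED
  event#2 t=2s outcome=F: state=CLOSED
  event#3 t=4s outcome=F: state=CLOSED
  event#4 t=7s outcome=S: state=CLOSED
  event#5 t=11s outcome=F: state=CLOSED
  event#6 t=12s outcome=F: state=CLOSED
  event#7 t=16s outcome=F: state=OPEN
  event#8 t=18s outcome=F: state=OPEN
  event#9 t=20s outcome=S: state=OPEN
  event#10 t=22s outcome=S: state=OPEN
  event#11 t=25s outcome=F: state=OPEN
  event#12 t=27s outcome=S: state=OPEN
  event#13 t=29s outcome=S: state=OPEN
  event#14 t=31s outcome=S: state=OPEN
  event#15 t=34s outcome=S: state=CLOSED
  event#16 t=38s outcome=S: state=CLOSED
  event#17 t=41s outcome=S: state=CLOSED

Answer: CCCCCCOOOOOOOOCCC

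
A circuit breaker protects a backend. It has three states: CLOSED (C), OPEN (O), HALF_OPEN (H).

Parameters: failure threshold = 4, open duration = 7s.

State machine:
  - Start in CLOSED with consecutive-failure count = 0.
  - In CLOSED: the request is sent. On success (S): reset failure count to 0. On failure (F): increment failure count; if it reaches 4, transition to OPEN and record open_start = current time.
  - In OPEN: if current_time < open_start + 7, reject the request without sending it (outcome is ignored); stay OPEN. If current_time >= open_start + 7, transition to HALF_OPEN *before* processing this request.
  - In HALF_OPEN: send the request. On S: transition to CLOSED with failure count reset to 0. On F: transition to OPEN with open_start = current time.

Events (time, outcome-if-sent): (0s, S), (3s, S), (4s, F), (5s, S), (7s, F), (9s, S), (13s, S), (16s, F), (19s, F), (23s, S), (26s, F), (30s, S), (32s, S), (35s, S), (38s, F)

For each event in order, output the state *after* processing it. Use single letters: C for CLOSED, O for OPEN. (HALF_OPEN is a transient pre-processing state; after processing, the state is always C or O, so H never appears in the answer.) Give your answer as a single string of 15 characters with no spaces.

Answer: CCCCCCCCCCCCCCC

Derivation:
State after each event:
  event#1 t=0s outcome=S: state=CLOSED
  event#2 t=3s outcome=S: state=CLOSED
  event#3 t=4s outcome=F: state=CLOSED
  event#4 t=5s outcome=S: state=CLOSED
  event#5 t=7s outcome=F: state=CLOSED
  event#6 t=9s outcome=S: state=CLOSED
  event#7 t=13s outcome=S: state=CLOSED
  event#8 t=16s outcome=F: state=CLOSED
  event#9 t=19s outcome=F: state=CLOSED
  event#10 t=23s outcome=S: state=CLOSED
  event#11 t=26s outcome=F: state=CLOSED
  event#12 t=30s outcome=S: state=CLOSED
  event#13 t=32s outcome=S: state=CLOSED
  event#14 t=35s outcome=S: state=CLOSED
  event#15 t=38s outcome=F: state=CLOSED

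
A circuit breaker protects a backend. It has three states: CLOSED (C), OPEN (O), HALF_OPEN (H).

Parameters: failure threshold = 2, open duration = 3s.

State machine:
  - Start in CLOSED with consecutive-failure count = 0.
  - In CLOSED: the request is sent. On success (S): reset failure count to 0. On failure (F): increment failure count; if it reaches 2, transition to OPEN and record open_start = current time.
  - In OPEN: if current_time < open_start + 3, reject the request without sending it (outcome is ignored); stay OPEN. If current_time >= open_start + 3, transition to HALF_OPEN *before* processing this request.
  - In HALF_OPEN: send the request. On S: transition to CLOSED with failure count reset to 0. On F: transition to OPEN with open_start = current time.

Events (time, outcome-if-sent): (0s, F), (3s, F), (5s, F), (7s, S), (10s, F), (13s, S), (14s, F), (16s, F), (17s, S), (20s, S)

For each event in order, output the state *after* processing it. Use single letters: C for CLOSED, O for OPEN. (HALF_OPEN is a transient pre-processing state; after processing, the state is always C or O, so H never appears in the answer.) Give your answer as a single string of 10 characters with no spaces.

Answer: COOCCCCOOC

Derivation:
State after each event:
  event#1 t=0s outcome=F: state=CLOSED
  event#2 t=3s outcome=F: state=OPEN
  event#3 t=5s outcome=F: state=OPEN
  event#4 t=7s outcome=S: state=CLOSED
  event#5 t=10s outcome=F: state=CLOSED
  event#6 t=13s outcome=S: state=CLOSED
  event#7 t=14s outcome=F: state=CLOSED
  event#8 t=16s outcome=F: state=OPEN
  event#9 t=17s outcome=S: state=OPEN
  event#10 t=20s outcome=S: state=CLOSED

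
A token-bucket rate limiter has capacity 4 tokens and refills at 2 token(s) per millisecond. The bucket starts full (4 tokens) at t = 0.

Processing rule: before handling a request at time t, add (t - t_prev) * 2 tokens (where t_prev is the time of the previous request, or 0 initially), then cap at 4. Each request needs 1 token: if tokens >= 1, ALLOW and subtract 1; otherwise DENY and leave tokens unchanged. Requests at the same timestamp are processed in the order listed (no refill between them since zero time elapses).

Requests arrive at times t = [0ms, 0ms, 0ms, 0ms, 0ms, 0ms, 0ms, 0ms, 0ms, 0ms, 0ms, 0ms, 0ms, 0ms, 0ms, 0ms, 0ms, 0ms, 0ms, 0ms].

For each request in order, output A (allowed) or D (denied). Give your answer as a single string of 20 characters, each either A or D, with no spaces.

Answer: AAAADDDDDDDDDDDDDDDD

Derivation:
Simulating step by step:
  req#1 t=0ms: ALLOW
  req#2 t=0ms: ALLOW
  req#3 t=0ms: ALLOW
  req#4 t=0ms: ALLOW
  req#5 t=0ms: DENY
  req#6 t=0ms: DENY
  req#7 t=0ms: DENY
  req#8 t=0ms: DENY
  req#9 t=0ms: DENY
  req#10 t=0ms: DENY
  req#11 t=0ms: DENY
  req#12 t=0ms: DENY
  req#13 t=0ms: DENY
  req#14 t=0ms: DENY
  req#15 t=0ms: DENY
  req#16 t=0ms: DENY
  req#17 t=0ms: DENY
  req#18 t=0ms: DENY
  req#19 t=0ms: DENY
  req#20 t=0ms: DENY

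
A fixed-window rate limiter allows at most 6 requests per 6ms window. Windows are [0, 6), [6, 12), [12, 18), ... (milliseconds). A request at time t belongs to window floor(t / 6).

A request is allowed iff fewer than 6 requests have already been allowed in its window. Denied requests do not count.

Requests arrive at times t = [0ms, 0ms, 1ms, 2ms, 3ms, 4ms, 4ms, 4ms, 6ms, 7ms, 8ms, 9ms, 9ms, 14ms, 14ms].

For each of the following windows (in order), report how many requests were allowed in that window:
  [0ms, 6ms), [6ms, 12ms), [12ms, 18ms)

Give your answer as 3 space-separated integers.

Processing requests:
  req#1 t=0ms (window 0): ALLOW
  req#2 t=0ms (window 0): ALLOW
  req#3 t=1ms (window 0): ALLOW
  req#4 t=2ms (window 0): ALLOW
  req#5 t=3ms (window 0): ALLOW
  req#6 t=4ms (window 0): ALLOW
  req#7 t=4ms (window 0): DENY
  req#8 t=4ms (window 0): DENY
  req#9 t=6ms (window 1): ALLOW
  req#10 t=7ms (window 1): ALLOW
  req#11 t=8ms (window 1): ALLOW
  req#12 t=9ms (window 1): ALLOW
  req#13 t=9ms (window 1): ALLOW
  req#14 t=14ms (window 2): ALLOW
  req#15 t=14ms (window 2): ALLOW

Allowed counts by window: 6 5 2

Answer: 6 5 2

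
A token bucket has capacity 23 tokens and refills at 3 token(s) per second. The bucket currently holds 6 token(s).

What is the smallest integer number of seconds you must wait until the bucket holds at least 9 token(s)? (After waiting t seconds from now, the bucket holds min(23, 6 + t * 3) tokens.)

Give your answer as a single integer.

Answer: 1

Derivation:
Need 6 + t * 3 >= 9, so t >= 3/3.
Smallest integer t = ceil(3/3) = 1.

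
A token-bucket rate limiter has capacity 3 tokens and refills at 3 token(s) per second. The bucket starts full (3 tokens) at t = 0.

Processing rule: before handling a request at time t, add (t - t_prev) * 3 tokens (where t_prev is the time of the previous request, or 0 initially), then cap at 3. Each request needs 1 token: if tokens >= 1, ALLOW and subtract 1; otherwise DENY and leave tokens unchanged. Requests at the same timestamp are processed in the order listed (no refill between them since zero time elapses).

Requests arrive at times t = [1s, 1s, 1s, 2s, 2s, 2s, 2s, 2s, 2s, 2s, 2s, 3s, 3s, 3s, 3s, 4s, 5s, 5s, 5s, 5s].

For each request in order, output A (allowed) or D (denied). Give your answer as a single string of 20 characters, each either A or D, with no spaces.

Simulating step by step:
  req#1 t=1s: ALLOW
  req#2 t=1s: ALLOW
  req#3 t=1s: ALLOW
  req#4 t=2s: ALLOW
  req#5 t=2s: ALLOW
  req#6 t=2s: ALLOW
  req#7 t=2s: DENY
  req#8 t=2s: DENY
  req#9 t=2s: DENY
  req#10 t=2s: DENY
  req#11 t=2s: DENY
  req#12 t=3s: ALLOW
  req#13 t=3s: ALLOW
  req#14 t=3s: ALLOW
  req#15 t=3s: DENY
  req#16 t=4s: ALLOW
  req#17 t=5s: ALLOW
  req#18 t=5s: ALLOW
  req#19 t=5s: ALLOW
  req#20 t=5s: DENY

Answer: AAAAAADDDDDAAADAAAAD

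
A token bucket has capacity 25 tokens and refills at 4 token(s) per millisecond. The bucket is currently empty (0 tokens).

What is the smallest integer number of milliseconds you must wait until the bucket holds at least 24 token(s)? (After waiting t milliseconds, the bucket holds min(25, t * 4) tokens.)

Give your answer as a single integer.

Answer: 6

Derivation:
Need t * 4 >= 24, so t >= 24/4.
Smallest integer t = ceil(24/4) = 6.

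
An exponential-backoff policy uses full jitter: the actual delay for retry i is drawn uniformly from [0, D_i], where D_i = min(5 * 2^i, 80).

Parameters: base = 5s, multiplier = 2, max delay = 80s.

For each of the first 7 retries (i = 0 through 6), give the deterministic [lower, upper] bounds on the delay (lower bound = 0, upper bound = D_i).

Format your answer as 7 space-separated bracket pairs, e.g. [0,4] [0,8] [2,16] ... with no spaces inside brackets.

Answer: [0,5] [0,10] [0,20] [0,40] [0,80] [0,80] [0,80]

Derivation:
Computing bounds per retry:
  i=0: D_i=min(5*2^0,80)=5, bounds=[0,5]
  i=1: D_i=min(5*2^1,80)=10, bounds=[0,10]
  i=2: D_i=min(5*2^2,80)=20, bounds=[0,20]
  i=3: D_i=min(5*2^3,80)=40, bounds=[0,40]
  i=4: D_i=min(5*2^4,80)=80, bounds=[0,80]
  i=5: D_i=min(5*2^5,80)=80, bounds=[0,80]
  i=6: D_i=min(5*2^6,80)=80, bounds=[0,80]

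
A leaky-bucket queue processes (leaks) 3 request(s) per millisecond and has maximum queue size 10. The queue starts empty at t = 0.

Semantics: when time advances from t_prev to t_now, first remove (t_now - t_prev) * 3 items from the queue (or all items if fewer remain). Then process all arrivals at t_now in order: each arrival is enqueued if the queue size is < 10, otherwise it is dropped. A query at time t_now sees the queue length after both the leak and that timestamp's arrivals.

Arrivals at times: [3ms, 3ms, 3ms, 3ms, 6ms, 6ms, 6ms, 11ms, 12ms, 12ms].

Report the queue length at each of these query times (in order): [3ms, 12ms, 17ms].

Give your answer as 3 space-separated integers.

Answer: 4 2 0

Derivation:
Queue lengths at query times:
  query t=3ms: backlog = 4
  query t=12ms: backlog = 2
  query t=17ms: backlog = 0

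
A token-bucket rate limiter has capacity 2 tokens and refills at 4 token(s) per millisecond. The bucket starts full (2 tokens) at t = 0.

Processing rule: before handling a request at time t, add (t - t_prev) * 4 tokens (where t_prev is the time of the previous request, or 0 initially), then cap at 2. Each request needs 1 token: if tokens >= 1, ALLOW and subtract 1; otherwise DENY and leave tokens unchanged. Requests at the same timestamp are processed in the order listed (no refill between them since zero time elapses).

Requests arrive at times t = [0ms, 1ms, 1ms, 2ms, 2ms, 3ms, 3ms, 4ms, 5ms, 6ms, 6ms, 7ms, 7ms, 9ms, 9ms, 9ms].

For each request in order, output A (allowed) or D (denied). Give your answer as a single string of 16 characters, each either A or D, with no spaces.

Simulating step by step:
  req#1 t=0ms: ALLOW
  req#2 t=1ms: ALLOW
  req#3 t=1ms: ALLOW
  req#4 t=2ms: ALLOW
  req#5 t=2ms: ALLOW
  req#6 t=3ms: ALLOW
  req#7 t=3ms: ALLOW
  req#8 t=4ms: ALLOW
  req#9 t=5ms: ALLOW
  req#10 t=6ms: ALLOW
  req#11 t=6ms: ALLOW
  req#12 t=7ms: ALLOW
  req#13 t=7ms: ALLOW
  req#14 t=9ms: ALLOW
  req#15 t=9ms: ALLOW
  req#16 t=9ms: DENY

Answer: AAAAAAAAAAAAAAAD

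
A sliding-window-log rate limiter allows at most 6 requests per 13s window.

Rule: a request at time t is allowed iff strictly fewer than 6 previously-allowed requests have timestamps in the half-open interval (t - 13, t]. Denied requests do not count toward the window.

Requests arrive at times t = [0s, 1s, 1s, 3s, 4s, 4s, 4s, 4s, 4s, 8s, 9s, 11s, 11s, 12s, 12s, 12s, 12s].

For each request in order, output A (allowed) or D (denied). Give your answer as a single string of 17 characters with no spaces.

Answer: AAAAAADDDDDDDDDDD

Derivation:
Tracking allowed requests in the window:
  req#1 t=0s: ALLOW
  req#2 t=1s: ALLOW
  req#3 t=1s: ALLOW
  req#4 t=3s: ALLOW
  req#5 t=4s: ALLOW
  req#6 t=4s: ALLOW
  req#7 t=4s: DENY
  req#8 t=4s: DENY
  req#9 t=4s: DENY
  req#10 t=8s: DENY
  req#11 t=9s: DENY
  req#12 t=11s: DENY
  req#13 t=11s: DENY
  req#14 t=12s: DENY
  req#15 t=12s: DENY
  req#16 t=12s: DENY
  req#17 t=12s: DENY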